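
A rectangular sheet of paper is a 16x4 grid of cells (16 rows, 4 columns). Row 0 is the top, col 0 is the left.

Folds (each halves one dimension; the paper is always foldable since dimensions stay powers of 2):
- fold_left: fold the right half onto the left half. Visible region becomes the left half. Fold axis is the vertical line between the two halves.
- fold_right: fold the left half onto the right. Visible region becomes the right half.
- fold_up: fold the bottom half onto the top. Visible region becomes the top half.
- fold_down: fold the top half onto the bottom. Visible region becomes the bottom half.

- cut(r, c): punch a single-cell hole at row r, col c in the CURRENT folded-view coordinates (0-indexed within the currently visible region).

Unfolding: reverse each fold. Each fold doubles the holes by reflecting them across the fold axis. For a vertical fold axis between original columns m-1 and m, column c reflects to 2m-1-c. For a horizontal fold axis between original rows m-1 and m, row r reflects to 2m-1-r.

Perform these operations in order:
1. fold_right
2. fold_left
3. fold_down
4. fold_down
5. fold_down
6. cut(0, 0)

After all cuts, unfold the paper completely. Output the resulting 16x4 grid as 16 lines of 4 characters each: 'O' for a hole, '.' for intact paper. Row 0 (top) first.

Op 1 fold_right: fold axis v@2; visible region now rows[0,16) x cols[2,4) = 16x2
Op 2 fold_left: fold axis v@3; visible region now rows[0,16) x cols[2,3) = 16x1
Op 3 fold_down: fold axis h@8; visible region now rows[8,16) x cols[2,3) = 8x1
Op 4 fold_down: fold axis h@12; visible region now rows[12,16) x cols[2,3) = 4x1
Op 5 fold_down: fold axis h@14; visible region now rows[14,16) x cols[2,3) = 2x1
Op 6 cut(0, 0): punch at orig (14,2); cuts so far [(14, 2)]; region rows[14,16) x cols[2,3) = 2x1
Unfold 1 (reflect across h@14): 2 holes -> [(13, 2), (14, 2)]
Unfold 2 (reflect across h@12): 4 holes -> [(9, 2), (10, 2), (13, 2), (14, 2)]
Unfold 3 (reflect across h@8): 8 holes -> [(1, 2), (2, 2), (5, 2), (6, 2), (9, 2), (10, 2), (13, 2), (14, 2)]
Unfold 4 (reflect across v@3): 16 holes -> [(1, 2), (1, 3), (2, 2), (2, 3), (5, 2), (5, 3), (6, 2), (6, 3), (9, 2), (9, 3), (10, 2), (10, 3), (13, 2), (13, 3), (14, 2), (14, 3)]
Unfold 5 (reflect across v@2): 32 holes -> [(1, 0), (1, 1), (1, 2), (1, 3), (2, 0), (2, 1), (2, 2), (2, 3), (5, 0), (5, 1), (5, 2), (5, 3), (6, 0), (6, 1), (6, 2), (6, 3), (9, 0), (9, 1), (9, 2), (9, 3), (10, 0), (10, 1), (10, 2), (10, 3), (13, 0), (13, 1), (13, 2), (13, 3), (14, 0), (14, 1), (14, 2), (14, 3)]

Answer: ....
OOOO
OOOO
....
....
OOOO
OOOO
....
....
OOOO
OOOO
....
....
OOOO
OOOO
....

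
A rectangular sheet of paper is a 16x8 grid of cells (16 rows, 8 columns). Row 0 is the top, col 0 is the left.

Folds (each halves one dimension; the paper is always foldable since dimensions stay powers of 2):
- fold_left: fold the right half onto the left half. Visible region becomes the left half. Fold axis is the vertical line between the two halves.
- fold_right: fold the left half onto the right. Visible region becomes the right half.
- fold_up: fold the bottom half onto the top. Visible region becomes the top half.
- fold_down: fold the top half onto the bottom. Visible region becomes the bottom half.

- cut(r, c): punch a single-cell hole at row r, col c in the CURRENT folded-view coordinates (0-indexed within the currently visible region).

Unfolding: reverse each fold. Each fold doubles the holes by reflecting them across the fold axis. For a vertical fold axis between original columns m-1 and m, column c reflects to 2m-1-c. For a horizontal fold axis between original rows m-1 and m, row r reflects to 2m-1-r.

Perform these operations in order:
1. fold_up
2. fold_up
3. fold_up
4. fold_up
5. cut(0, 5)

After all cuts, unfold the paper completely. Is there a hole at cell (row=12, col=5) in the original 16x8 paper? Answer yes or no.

Answer: yes

Derivation:
Op 1 fold_up: fold axis h@8; visible region now rows[0,8) x cols[0,8) = 8x8
Op 2 fold_up: fold axis h@4; visible region now rows[0,4) x cols[0,8) = 4x8
Op 3 fold_up: fold axis h@2; visible region now rows[0,2) x cols[0,8) = 2x8
Op 4 fold_up: fold axis h@1; visible region now rows[0,1) x cols[0,8) = 1x8
Op 5 cut(0, 5): punch at orig (0,5); cuts so far [(0, 5)]; region rows[0,1) x cols[0,8) = 1x8
Unfold 1 (reflect across h@1): 2 holes -> [(0, 5), (1, 5)]
Unfold 2 (reflect across h@2): 4 holes -> [(0, 5), (1, 5), (2, 5), (3, 5)]
Unfold 3 (reflect across h@4): 8 holes -> [(0, 5), (1, 5), (2, 5), (3, 5), (4, 5), (5, 5), (6, 5), (7, 5)]
Unfold 4 (reflect across h@8): 16 holes -> [(0, 5), (1, 5), (2, 5), (3, 5), (4, 5), (5, 5), (6, 5), (7, 5), (8, 5), (9, 5), (10, 5), (11, 5), (12, 5), (13, 5), (14, 5), (15, 5)]
Holes: [(0, 5), (1, 5), (2, 5), (3, 5), (4, 5), (5, 5), (6, 5), (7, 5), (8, 5), (9, 5), (10, 5), (11, 5), (12, 5), (13, 5), (14, 5), (15, 5)]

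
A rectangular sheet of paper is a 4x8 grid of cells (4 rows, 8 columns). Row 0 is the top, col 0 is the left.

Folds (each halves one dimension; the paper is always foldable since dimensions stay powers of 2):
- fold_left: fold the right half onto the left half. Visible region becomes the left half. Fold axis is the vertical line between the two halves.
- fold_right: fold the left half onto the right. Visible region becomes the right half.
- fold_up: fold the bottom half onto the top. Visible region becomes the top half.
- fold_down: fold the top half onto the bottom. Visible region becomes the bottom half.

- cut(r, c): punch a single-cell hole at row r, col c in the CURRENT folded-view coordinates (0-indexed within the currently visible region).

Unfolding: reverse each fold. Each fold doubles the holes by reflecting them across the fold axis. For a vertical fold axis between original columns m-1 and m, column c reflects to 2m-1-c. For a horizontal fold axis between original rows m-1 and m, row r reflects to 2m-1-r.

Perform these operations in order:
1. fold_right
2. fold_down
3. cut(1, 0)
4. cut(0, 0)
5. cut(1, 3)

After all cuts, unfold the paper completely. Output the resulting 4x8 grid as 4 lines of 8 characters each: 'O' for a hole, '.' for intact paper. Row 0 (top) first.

Answer: O..OO..O
...OO...
...OO...
O..OO..O

Derivation:
Op 1 fold_right: fold axis v@4; visible region now rows[0,4) x cols[4,8) = 4x4
Op 2 fold_down: fold axis h@2; visible region now rows[2,4) x cols[4,8) = 2x4
Op 3 cut(1, 0): punch at orig (3,4); cuts so far [(3, 4)]; region rows[2,4) x cols[4,8) = 2x4
Op 4 cut(0, 0): punch at orig (2,4); cuts so far [(2, 4), (3, 4)]; region rows[2,4) x cols[4,8) = 2x4
Op 5 cut(1, 3): punch at orig (3,7); cuts so far [(2, 4), (3, 4), (3, 7)]; region rows[2,4) x cols[4,8) = 2x4
Unfold 1 (reflect across h@2): 6 holes -> [(0, 4), (0, 7), (1, 4), (2, 4), (3, 4), (3, 7)]
Unfold 2 (reflect across v@4): 12 holes -> [(0, 0), (0, 3), (0, 4), (0, 7), (1, 3), (1, 4), (2, 3), (2, 4), (3, 0), (3, 3), (3, 4), (3, 7)]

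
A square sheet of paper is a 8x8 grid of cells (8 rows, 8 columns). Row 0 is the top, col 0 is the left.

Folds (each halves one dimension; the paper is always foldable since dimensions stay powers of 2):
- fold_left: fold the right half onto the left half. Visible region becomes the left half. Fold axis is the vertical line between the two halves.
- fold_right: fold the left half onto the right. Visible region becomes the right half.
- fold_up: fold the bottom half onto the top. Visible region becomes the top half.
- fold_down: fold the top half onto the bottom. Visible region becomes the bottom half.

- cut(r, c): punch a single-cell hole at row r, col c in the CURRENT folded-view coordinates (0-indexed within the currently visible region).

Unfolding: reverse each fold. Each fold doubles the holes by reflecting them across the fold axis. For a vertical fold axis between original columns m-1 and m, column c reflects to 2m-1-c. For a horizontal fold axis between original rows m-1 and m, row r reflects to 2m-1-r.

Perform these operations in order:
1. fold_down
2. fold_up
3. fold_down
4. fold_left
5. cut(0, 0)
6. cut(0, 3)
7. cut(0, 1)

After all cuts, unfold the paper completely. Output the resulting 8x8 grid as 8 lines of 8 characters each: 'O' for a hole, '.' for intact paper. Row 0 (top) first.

Answer: OO.OO.OO
OO.OO.OO
OO.OO.OO
OO.OO.OO
OO.OO.OO
OO.OO.OO
OO.OO.OO
OO.OO.OO

Derivation:
Op 1 fold_down: fold axis h@4; visible region now rows[4,8) x cols[0,8) = 4x8
Op 2 fold_up: fold axis h@6; visible region now rows[4,6) x cols[0,8) = 2x8
Op 3 fold_down: fold axis h@5; visible region now rows[5,6) x cols[0,8) = 1x8
Op 4 fold_left: fold axis v@4; visible region now rows[5,6) x cols[0,4) = 1x4
Op 5 cut(0, 0): punch at orig (5,0); cuts so far [(5, 0)]; region rows[5,6) x cols[0,4) = 1x4
Op 6 cut(0, 3): punch at orig (5,3); cuts so far [(5, 0), (5, 3)]; region rows[5,6) x cols[0,4) = 1x4
Op 7 cut(0, 1): punch at orig (5,1); cuts so far [(5, 0), (5, 1), (5, 3)]; region rows[5,6) x cols[0,4) = 1x4
Unfold 1 (reflect across v@4): 6 holes -> [(5, 0), (5, 1), (5, 3), (5, 4), (5, 6), (5, 7)]
Unfold 2 (reflect across h@5): 12 holes -> [(4, 0), (4, 1), (4, 3), (4, 4), (4, 6), (4, 7), (5, 0), (5, 1), (5, 3), (5, 4), (5, 6), (5, 7)]
Unfold 3 (reflect across h@6): 24 holes -> [(4, 0), (4, 1), (4, 3), (4, 4), (4, 6), (4, 7), (5, 0), (5, 1), (5, 3), (5, 4), (5, 6), (5, 7), (6, 0), (6, 1), (6, 3), (6, 4), (6, 6), (6, 7), (7, 0), (7, 1), (7, 3), (7, 4), (7, 6), (7, 7)]
Unfold 4 (reflect across h@4): 48 holes -> [(0, 0), (0, 1), (0, 3), (0, 4), (0, 6), (0, 7), (1, 0), (1, 1), (1, 3), (1, 4), (1, 6), (1, 7), (2, 0), (2, 1), (2, 3), (2, 4), (2, 6), (2, 7), (3, 0), (3, 1), (3, 3), (3, 4), (3, 6), (3, 7), (4, 0), (4, 1), (4, 3), (4, 4), (4, 6), (4, 7), (5, 0), (5, 1), (5, 3), (5, 4), (5, 6), (5, 7), (6, 0), (6, 1), (6, 3), (6, 4), (6, 6), (6, 7), (7, 0), (7, 1), (7, 3), (7, 4), (7, 6), (7, 7)]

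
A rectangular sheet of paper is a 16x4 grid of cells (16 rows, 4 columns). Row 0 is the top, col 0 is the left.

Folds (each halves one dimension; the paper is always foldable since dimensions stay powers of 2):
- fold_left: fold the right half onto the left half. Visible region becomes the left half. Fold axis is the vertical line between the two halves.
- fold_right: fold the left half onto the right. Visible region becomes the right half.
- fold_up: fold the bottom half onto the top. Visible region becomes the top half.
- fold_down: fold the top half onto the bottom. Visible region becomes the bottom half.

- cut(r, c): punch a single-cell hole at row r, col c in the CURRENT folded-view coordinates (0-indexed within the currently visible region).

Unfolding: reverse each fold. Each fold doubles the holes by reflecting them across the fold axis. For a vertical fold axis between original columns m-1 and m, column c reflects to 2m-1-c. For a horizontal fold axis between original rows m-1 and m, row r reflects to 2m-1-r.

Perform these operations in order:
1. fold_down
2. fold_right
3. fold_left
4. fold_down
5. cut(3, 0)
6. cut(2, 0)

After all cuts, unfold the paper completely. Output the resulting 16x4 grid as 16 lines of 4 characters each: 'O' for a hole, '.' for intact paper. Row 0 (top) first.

Answer: OOOO
OOOO
....
....
....
....
OOOO
OOOO
OOOO
OOOO
....
....
....
....
OOOO
OOOO

Derivation:
Op 1 fold_down: fold axis h@8; visible region now rows[8,16) x cols[0,4) = 8x4
Op 2 fold_right: fold axis v@2; visible region now rows[8,16) x cols[2,4) = 8x2
Op 3 fold_left: fold axis v@3; visible region now rows[8,16) x cols[2,3) = 8x1
Op 4 fold_down: fold axis h@12; visible region now rows[12,16) x cols[2,3) = 4x1
Op 5 cut(3, 0): punch at orig (15,2); cuts so far [(15, 2)]; region rows[12,16) x cols[2,3) = 4x1
Op 6 cut(2, 0): punch at orig (14,2); cuts so far [(14, 2), (15, 2)]; region rows[12,16) x cols[2,3) = 4x1
Unfold 1 (reflect across h@12): 4 holes -> [(8, 2), (9, 2), (14, 2), (15, 2)]
Unfold 2 (reflect across v@3): 8 holes -> [(8, 2), (8, 3), (9, 2), (9, 3), (14, 2), (14, 3), (15, 2), (15, 3)]
Unfold 3 (reflect across v@2): 16 holes -> [(8, 0), (8, 1), (8, 2), (8, 3), (9, 0), (9, 1), (9, 2), (9, 3), (14, 0), (14, 1), (14, 2), (14, 3), (15, 0), (15, 1), (15, 2), (15, 3)]
Unfold 4 (reflect across h@8): 32 holes -> [(0, 0), (0, 1), (0, 2), (0, 3), (1, 0), (1, 1), (1, 2), (1, 3), (6, 0), (6, 1), (6, 2), (6, 3), (7, 0), (7, 1), (7, 2), (7, 3), (8, 0), (8, 1), (8, 2), (8, 3), (9, 0), (9, 1), (9, 2), (9, 3), (14, 0), (14, 1), (14, 2), (14, 3), (15, 0), (15, 1), (15, 2), (15, 3)]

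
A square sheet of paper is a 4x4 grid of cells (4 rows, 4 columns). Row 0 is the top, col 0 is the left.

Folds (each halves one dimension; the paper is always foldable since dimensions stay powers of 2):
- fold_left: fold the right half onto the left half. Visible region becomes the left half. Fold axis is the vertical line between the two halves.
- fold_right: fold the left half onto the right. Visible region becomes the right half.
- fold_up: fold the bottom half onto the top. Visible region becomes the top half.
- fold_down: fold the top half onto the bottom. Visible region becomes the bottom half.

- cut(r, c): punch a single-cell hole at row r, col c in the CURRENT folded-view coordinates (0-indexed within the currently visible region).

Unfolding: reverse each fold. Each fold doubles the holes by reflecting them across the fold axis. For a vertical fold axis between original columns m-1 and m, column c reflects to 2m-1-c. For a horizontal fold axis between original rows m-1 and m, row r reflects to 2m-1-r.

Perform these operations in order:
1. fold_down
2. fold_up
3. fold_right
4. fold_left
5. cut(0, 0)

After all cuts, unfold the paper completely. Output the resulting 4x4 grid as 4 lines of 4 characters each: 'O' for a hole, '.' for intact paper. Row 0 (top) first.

Answer: OOOO
OOOO
OOOO
OOOO

Derivation:
Op 1 fold_down: fold axis h@2; visible region now rows[2,4) x cols[0,4) = 2x4
Op 2 fold_up: fold axis h@3; visible region now rows[2,3) x cols[0,4) = 1x4
Op 3 fold_right: fold axis v@2; visible region now rows[2,3) x cols[2,4) = 1x2
Op 4 fold_left: fold axis v@3; visible region now rows[2,3) x cols[2,3) = 1x1
Op 5 cut(0, 0): punch at orig (2,2); cuts so far [(2, 2)]; region rows[2,3) x cols[2,3) = 1x1
Unfold 1 (reflect across v@3): 2 holes -> [(2, 2), (2, 3)]
Unfold 2 (reflect across v@2): 4 holes -> [(2, 0), (2, 1), (2, 2), (2, 3)]
Unfold 3 (reflect across h@3): 8 holes -> [(2, 0), (2, 1), (2, 2), (2, 3), (3, 0), (3, 1), (3, 2), (3, 3)]
Unfold 4 (reflect across h@2): 16 holes -> [(0, 0), (0, 1), (0, 2), (0, 3), (1, 0), (1, 1), (1, 2), (1, 3), (2, 0), (2, 1), (2, 2), (2, 3), (3, 0), (3, 1), (3, 2), (3, 3)]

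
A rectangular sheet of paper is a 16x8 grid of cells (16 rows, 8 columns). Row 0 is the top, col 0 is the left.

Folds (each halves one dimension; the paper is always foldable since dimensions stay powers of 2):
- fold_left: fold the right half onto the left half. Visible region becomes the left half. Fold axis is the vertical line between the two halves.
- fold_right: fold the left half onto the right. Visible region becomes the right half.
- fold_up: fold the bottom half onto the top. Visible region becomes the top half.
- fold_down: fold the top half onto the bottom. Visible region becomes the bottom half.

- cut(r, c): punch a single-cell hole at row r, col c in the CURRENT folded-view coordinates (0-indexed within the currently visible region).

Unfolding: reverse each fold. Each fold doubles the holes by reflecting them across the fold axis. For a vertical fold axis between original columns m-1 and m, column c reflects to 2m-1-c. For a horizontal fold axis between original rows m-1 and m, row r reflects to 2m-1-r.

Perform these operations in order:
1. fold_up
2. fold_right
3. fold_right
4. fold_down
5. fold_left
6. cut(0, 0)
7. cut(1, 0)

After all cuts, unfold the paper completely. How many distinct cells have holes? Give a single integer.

Op 1 fold_up: fold axis h@8; visible region now rows[0,8) x cols[0,8) = 8x8
Op 2 fold_right: fold axis v@4; visible region now rows[0,8) x cols[4,8) = 8x4
Op 3 fold_right: fold axis v@6; visible region now rows[0,8) x cols[6,8) = 8x2
Op 4 fold_down: fold axis h@4; visible region now rows[4,8) x cols[6,8) = 4x2
Op 5 fold_left: fold axis v@7; visible region now rows[4,8) x cols[6,7) = 4x1
Op 6 cut(0, 0): punch at orig (4,6); cuts so far [(4, 6)]; region rows[4,8) x cols[6,7) = 4x1
Op 7 cut(1, 0): punch at orig (5,6); cuts so far [(4, 6), (5, 6)]; region rows[4,8) x cols[6,7) = 4x1
Unfold 1 (reflect across v@7): 4 holes -> [(4, 6), (4, 7), (5, 6), (5, 7)]
Unfold 2 (reflect across h@4): 8 holes -> [(2, 6), (2, 7), (3, 6), (3, 7), (4, 6), (4, 7), (5, 6), (5, 7)]
Unfold 3 (reflect across v@6): 16 holes -> [(2, 4), (2, 5), (2, 6), (2, 7), (3, 4), (3, 5), (3, 6), (3, 7), (4, 4), (4, 5), (4, 6), (4, 7), (5, 4), (5, 5), (5, 6), (5, 7)]
Unfold 4 (reflect across v@4): 32 holes -> [(2, 0), (2, 1), (2, 2), (2, 3), (2, 4), (2, 5), (2, 6), (2, 7), (3, 0), (3, 1), (3, 2), (3, 3), (3, 4), (3, 5), (3, 6), (3, 7), (4, 0), (4, 1), (4, 2), (4, 3), (4, 4), (4, 5), (4, 6), (4, 7), (5, 0), (5, 1), (5, 2), (5, 3), (5, 4), (5, 5), (5, 6), (5, 7)]
Unfold 5 (reflect across h@8): 64 holes -> [(2, 0), (2, 1), (2, 2), (2, 3), (2, 4), (2, 5), (2, 6), (2, 7), (3, 0), (3, 1), (3, 2), (3, 3), (3, 4), (3, 5), (3, 6), (3, 7), (4, 0), (4, 1), (4, 2), (4, 3), (4, 4), (4, 5), (4, 6), (4, 7), (5, 0), (5, 1), (5, 2), (5, 3), (5, 4), (5, 5), (5, 6), (5, 7), (10, 0), (10, 1), (10, 2), (10, 3), (10, 4), (10, 5), (10, 6), (10, 7), (11, 0), (11, 1), (11, 2), (11, 3), (11, 4), (11, 5), (11, 6), (11, 7), (12, 0), (12, 1), (12, 2), (12, 3), (12, 4), (12, 5), (12, 6), (12, 7), (13, 0), (13, 1), (13, 2), (13, 3), (13, 4), (13, 5), (13, 6), (13, 7)]

Answer: 64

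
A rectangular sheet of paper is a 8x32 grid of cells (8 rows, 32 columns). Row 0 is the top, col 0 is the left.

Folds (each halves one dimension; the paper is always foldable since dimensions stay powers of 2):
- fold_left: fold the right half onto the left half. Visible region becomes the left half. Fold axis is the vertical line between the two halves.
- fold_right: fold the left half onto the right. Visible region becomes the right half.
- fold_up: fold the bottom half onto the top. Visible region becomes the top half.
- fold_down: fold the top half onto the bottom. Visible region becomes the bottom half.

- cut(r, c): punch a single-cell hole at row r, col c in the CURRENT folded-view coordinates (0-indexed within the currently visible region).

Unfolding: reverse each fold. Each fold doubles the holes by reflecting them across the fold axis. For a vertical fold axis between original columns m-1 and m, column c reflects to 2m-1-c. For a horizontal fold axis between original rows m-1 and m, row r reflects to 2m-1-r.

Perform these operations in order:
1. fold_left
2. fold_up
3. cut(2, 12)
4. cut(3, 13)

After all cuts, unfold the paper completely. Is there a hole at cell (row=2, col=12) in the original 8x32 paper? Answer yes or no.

Answer: yes

Derivation:
Op 1 fold_left: fold axis v@16; visible region now rows[0,8) x cols[0,16) = 8x16
Op 2 fold_up: fold axis h@4; visible region now rows[0,4) x cols[0,16) = 4x16
Op 3 cut(2, 12): punch at orig (2,12); cuts so far [(2, 12)]; region rows[0,4) x cols[0,16) = 4x16
Op 4 cut(3, 13): punch at orig (3,13); cuts so far [(2, 12), (3, 13)]; region rows[0,4) x cols[0,16) = 4x16
Unfold 1 (reflect across h@4): 4 holes -> [(2, 12), (3, 13), (4, 13), (5, 12)]
Unfold 2 (reflect across v@16): 8 holes -> [(2, 12), (2, 19), (3, 13), (3, 18), (4, 13), (4, 18), (5, 12), (5, 19)]
Holes: [(2, 12), (2, 19), (3, 13), (3, 18), (4, 13), (4, 18), (5, 12), (5, 19)]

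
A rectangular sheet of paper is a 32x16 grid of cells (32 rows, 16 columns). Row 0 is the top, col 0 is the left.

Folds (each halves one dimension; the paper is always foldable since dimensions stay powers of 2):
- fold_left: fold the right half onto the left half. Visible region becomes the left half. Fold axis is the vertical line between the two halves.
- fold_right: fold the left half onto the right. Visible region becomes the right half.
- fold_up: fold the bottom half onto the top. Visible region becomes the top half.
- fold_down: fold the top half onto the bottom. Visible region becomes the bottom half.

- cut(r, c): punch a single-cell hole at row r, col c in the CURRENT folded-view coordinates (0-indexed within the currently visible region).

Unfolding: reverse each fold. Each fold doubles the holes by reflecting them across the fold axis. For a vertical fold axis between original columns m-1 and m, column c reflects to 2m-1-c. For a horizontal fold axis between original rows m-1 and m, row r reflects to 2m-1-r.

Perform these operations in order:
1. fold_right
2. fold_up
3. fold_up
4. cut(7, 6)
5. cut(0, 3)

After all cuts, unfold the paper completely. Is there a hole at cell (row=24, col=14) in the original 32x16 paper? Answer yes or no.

Answer: yes

Derivation:
Op 1 fold_right: fold axis v@8; visible region now rows[0,32) x cols[8,16) = 32x8
Op 2 fold_up: fold axis h@16; visible region now rows[0,16) x cols[8,16) = 16x8
Op 3 fold_up: fold axis h@8; visible region now rows[0,8) x cols[8,16) = 8x8
Op 4 cut(7, 6): punch at orig (7,14); cuts so far [(7, 14)]; region rows[0,8) x cols[8,16) = 8x8
Op 5 cut(0, 3): punch at orig (0,11); cuts so far [(0, 11), (7, 14)]; region rows[0,8) x cols[8,16) = 8x8
Unfold 1 (reflect across h@8): 4 holes -> [(0, 11), (7, 14), (8, 14), (15, 11)]
Unfold 2 (reflect across h@16): 8 holes -> [(0, 11), (7, 14), (8, 14), (15, 11), (16, 11), (23, 14), (24, 14), (31, 11)]
Unfold 3 (reflect across v@8): 16 holes -> [(0, 4), (0, 11), (7, 1), (7, 14), (8, 1), (8, 14), (15, 4), (15, 11), (16, 4), (16, 11), (23, 1), (23, 14), (24, 1), (24, 14), (31, 4), (31, 11)]
Holes: [(0, 4), (0, 11), (7, 1), (7, 14), (8, 1), (8, 14), (15, 4), (15, 11), (16, 4), (16, 11), (23, 1), (23, 14), (24, 1), (24, 14), (31, 4), (31, 11)]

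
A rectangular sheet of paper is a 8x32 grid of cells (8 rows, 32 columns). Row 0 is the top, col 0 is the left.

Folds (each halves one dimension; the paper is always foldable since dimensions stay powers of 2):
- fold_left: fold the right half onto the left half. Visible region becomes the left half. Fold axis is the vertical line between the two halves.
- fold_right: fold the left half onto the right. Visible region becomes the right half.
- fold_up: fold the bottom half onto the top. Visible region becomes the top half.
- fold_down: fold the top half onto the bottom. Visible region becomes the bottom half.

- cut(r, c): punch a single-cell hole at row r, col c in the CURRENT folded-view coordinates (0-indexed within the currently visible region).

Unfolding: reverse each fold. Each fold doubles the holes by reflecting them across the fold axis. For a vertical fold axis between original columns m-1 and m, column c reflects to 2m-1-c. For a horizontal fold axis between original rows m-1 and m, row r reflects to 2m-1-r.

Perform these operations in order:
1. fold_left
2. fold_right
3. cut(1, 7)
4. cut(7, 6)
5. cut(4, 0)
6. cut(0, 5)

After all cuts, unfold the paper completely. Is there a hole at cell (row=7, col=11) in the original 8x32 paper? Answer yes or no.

Answer: no

Derivation:
Op 1 fold_left: fold axis v@16; visible region now rows[0,8) x cols[0,16) = 8x16
Op 2 fold_right: fold axis v@8; visible region now rows[0,8) x cols[8,16) = 8x8
Op 3 cut(1, 7): punch at orig (1,15); cuts so far [(1, 15)]; region rows[0,8) x cols[8,16) = 8x8
Op 4 cut(7, 6): punch at orig (7,14); cuts so far [(1, 15), (7, 14)]; region rows[0,8) x cols[8,16) = 8x8
Op 5 cut(4, 0): punch at orig (4,8); cuts so far [(1, 15), (4, 8), (7, 14)]; region rows[0,8) x cols[8,16) = 8x8
Op 6 cut(0, 5): punch at orig (0,13); cuts so far [(0, 13), (1, 15), (4, 8), (7, 14)]; region rows[0,8) x cols[8,16) = 8x8
Unfold 1 (reflect across v@8): 8 holes -> [(0, 2), (0, 13), (1, 0), (1, 15), (4, 7), (4, 8), (7, 1), (7, 14)]
Unfold 2 (reflect across v@16): 16 holes -> [(0, 2), (0, 13), (0, 18), (0, 29), (1, 0), (1, 15), (1, 16), (1, 31), (4, 7), (4, 8), (4, 23), (4, 24), (7, 1), (7, 14), (7, 17), (7, 30)]
Holes: [(0, 2), (0, 13), (0, 18), (0, 29), (1, 0), (1, 15), (1, 16), (1, 31), (4, 7), (4, 8), (4, 23), (4, 24), (7, 1), (7, 14), (7, 17), (7, 30)]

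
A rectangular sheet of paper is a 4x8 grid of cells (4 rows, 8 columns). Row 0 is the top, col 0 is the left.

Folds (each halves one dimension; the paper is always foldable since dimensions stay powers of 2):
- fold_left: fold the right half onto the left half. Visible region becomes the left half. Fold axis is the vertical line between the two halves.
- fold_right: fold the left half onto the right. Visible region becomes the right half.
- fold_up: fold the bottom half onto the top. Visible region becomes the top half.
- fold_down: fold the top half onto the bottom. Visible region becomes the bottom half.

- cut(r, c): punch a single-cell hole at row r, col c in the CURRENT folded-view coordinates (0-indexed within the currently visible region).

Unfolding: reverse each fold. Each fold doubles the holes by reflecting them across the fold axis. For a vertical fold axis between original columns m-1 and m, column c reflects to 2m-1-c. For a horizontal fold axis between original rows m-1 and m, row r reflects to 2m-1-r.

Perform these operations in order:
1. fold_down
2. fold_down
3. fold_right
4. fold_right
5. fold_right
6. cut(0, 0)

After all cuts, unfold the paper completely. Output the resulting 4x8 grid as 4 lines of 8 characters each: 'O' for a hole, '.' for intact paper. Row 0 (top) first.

Op 1 fold_down: fold axis h@2; visible region now rows[2,4) x cols[0,8) = 2x8
Op 2 fold_down: fold axis h@3; visible region now rows[3,4) x cols[0,8) = 1x8
Op 3 fold_right: fold axis v@4; visible region now rows[3,4) x cols[4,8) = 1x4
Op 4 fold_right: fold axis v@6; visible region now rows[3,4) x cols[6,8) = 1x2
Op 5 fold_right: fold axis v@7; visible region now rows[3,4) x cols[7,8) = 1x1
Op 6 cut(0, 0): punch at orig (3,7); cuts so far [(3, 7)]; region rows[3,4) x cols[7,8) = 1x1
Unfold 1 (reflect across v@7): 2 holes -> [(3, 6), (3, 7)]
Unfold 2 (reflect across v@6): 4 holes -> [(3, 4), (3, 5), (3, 6), (3, 7)]
Unfold 3 (reflect across v@4): 8 holes -> [(3, 0), (3, 1), (3, 2), (3, 3), (3, 4), (3, 5), (3, 6), (3, 7)]
Unfold 4 (reflect across h@3): 16 holes -> [(2, 0), (2, 1), (2, 2), (2, 3), (2, 4), (2, 5), (2, 6), (2, 7), (3, 0), (3, 1), (3, 2), (3, 3), (3, 4), (3, 5), (3, 6), (3, 7)]
Unfold 5 (reflect across h@2): 32 holes -> [(0, 0), (0, 1), (0, 2), (0, 3), (0, 4), (0, 5), (0, 6), (0, 7), (1, 0), (1, 1), (1, 2), (1, 3), (1, 4), (1, 5), (1, 6), (1, 7), (2, 0), (2, 1), (2, 2), (2, 3), (2, 4), (2, 5), (2, 6), (2, 7), (3, 0), (3, 1), (3, 2), (3, 3), (3, 4), (3, 5), (3, 6), (3, 7)]

Answer: OOOOOOOO
OOOOOOOO
OOOOOOOO
OOOOOOOO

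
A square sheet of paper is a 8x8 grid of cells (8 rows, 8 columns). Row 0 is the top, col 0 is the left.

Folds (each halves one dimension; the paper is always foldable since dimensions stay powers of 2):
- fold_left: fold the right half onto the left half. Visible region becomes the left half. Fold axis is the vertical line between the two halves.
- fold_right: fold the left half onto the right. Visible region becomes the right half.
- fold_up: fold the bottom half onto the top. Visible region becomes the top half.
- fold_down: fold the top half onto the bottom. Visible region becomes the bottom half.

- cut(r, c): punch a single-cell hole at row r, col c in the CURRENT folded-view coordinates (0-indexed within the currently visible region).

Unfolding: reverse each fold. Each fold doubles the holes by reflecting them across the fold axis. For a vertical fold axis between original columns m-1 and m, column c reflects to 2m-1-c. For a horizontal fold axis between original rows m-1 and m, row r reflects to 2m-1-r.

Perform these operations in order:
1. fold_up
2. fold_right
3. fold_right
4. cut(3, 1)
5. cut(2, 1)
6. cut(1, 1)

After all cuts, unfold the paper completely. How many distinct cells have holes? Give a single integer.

Op 1 fold_up: fold axis h@4; visible region now rows[0,4) x cols[0,8) = 4x8
Op 2 fold_right: fold axis v@4; visible region now rows[0,4) x cols[4,8) = 4x4
Op 3 fold_right: fold axis v@6; visible region now rows[0,4) x cols[6,8) = 4x2
Op 4 cut(3, 1): punch at orig (3,7); cuts so far [(3, 7)]; region rows[0,4) x cols[6,8) = 4x2
Op 5 cut(2, 1): punch at orig (2,7); cuts so far [(2, 7), (3, 7)]; region rows[0,4) x cols[6,8) = 4x2
Op 6 cut(1, 1): punch at orig (1,7); cuts so far [(1, 7), (2, 7), (3, 7)]; region rows[0,4) x cols[6,8) = 4x2
Unfold 1 (reflect across v@6): 6 holes -> [(1, 4), (1, 7), (2, 4), (2, 7), (3, 4), (3, 7)]
Unfold 2 (reflect across v@4): 12 holes -> [(1, 0), (1, 3), (1, 4), (1, 7), (2, 0), (2, 3), (2, 4), (2, 7), (3, 0), (3, 3), (3, 4), (3, 7)]
Unfold 3 (reflect across h@4): 24 holes -> [(1, 0), (1, 3), (1, 4), (1, 7), (2, 0), (2, 3), (2, 4), (2, 7), (3, 0), (3, 3), (3, 4), (3, 7), (4, 0), (4, 3), (4, 4), (4, 7), (5, 0), (5, 3), (5, 4), (5, 7), (6, 0), (6, 3), (6, 4), (6, 7)]

Answer: 24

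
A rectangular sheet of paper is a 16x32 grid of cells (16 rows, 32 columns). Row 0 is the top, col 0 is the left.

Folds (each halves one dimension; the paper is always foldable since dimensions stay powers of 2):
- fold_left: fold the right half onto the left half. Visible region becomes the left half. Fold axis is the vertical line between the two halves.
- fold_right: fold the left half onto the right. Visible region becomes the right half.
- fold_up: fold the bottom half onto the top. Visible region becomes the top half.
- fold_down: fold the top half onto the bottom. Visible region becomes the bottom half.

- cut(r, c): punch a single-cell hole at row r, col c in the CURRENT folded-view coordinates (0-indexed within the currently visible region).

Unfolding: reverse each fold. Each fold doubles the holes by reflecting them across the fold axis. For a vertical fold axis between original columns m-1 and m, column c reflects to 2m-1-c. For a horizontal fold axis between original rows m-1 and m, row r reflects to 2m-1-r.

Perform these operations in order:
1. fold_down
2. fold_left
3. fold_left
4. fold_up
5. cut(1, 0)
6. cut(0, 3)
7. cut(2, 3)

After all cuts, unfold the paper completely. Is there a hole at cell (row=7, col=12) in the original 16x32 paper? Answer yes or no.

Answer: yes

Derivation:
Op 1 fold_down: fold axis h@8; visible region now rows[8,16) x cols[0,32) = 8x32
Op 2 fold_left: fold axis v@16; visible region now rows[8,16) x cols[0,16) = 8x16
Op 3 fold_left: fold axis v@8; visible region now rows[8,16) x cols[0,8) = 8x8
Op 4 fold_up: fold axis h@12; visible region now rows[8,12) x cols[0,8) = 4x8
Op 5 cut(1, 0): punch at orig (9,0); cuts so far [(9, 0)]; region rows[8,12) x cols[0,8) = 4x8
Op 6 cut(0, 3): punch at orig (8,3); cuts so far [(8, 3), (9, 0)]; region rows[8,12) x cols[0,8) = 4x8
Op 7 cut(2, 3): punch at orig (10,3); cuts so far [(8, 3), (9, 0), (10, 3)]; region rows[8,12) x cols[0,8) = 4x8
Unfold 1 (reflect across h@12): 6 holes -> [(8, 3), (9, 0), (10, 3), (13, 3), (14, 0), (15, 3)]
Unfold 2 (reflect across v@8): 12 holes -> [(8, 3), (8, 12), (9, 0), (9, 15), (10, 3), (10, 12), (13, 3), (13, 12), (14, 0), (14, 15), (15, 3), (15, 12)]
Unfold 3 (reflect across v@16): 24 holes -> [(8, 3), (8, 12), (8, 19), (8, 28), (9, 0), (9, 15), (9, 16), (9, 31), (10, 3), (10, 12), (10, 19), (10, 28), (13, 3), (13, 12), (13, 19), (13, 28), (14, 0), (14, 15), (14, 16), (14, 31), (15, 3), (15, 12), (15, 19), (15, 28)]
Unfold 4 (reflect across h@8): 48 holes -> [(0, 3), (0, 12), (0, 19), (0, 28), (1, 0), (1, 15), (1, 16), (1, 31), (2, 3), (2, 12), (2, 19), (2, 28), (5, 3), (5, 12), (5, 19), (5, 28), (6, 0), (6, 15), (6, 16), (6, 31), (7, 3), (7, 12), (7, 19), (7, 28), (8, 3), (8, 12), (8, 19), (8, 28), (9, 0), (9, 15), (9, 16), (9, 31), (10, 3), (10, 12), (10, 19), (10, 28), (13, 3), (13, 12), (13, 19), (13, 28), (14, 0), (14, 15), (14, 16), (14, 31), (15, 3), (15, 12), (15, 19), (15, 28)]
Holes: [(0, 3), (0, 12), (0, 19), (0, 28), (1, 0), (1, 15), (1, 16), (1, 31), (2, 3), (2, 12), (2, 19), (2, 28), (5, 3), (5, 12), (5, 19), (5, 28), (6, 0), (6, 15), (6, 16), (6, 31), (7, 3), (7, 12), (7, 19), (7, 28), (8, 3), (8, 12), (8, 19), (8, 28), (9, 0), (9, 15), (9, 16), (9, 31), (10, 3), (10, 12), (10, 19), (10, 28), (13, 3), (13, 12), (13, 19), (13, 28), (14, 0), (14, 15), (14, 16), (14, 31), (15, 3), (15, 12), (15, 19), (15, 28)]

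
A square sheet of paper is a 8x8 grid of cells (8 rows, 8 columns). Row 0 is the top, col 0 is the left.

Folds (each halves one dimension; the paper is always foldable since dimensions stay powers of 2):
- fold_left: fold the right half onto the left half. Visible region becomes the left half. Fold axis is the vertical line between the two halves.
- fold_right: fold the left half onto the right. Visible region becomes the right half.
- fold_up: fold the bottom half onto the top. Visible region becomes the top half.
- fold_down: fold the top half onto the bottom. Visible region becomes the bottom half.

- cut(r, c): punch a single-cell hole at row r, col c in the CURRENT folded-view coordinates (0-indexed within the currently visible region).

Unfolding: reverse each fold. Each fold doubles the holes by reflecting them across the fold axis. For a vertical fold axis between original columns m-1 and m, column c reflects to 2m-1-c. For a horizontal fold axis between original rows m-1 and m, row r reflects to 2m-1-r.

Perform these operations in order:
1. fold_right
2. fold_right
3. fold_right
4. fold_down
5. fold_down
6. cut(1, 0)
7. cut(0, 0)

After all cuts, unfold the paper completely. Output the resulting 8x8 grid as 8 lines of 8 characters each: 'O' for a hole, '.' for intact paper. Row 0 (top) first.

Answer: OOOOOOOO
OOOOOOOO
OOOOOOOO
OOOOOOOO
OOOOOOOO
OOOOOOOO
OOOOOOOO
OOOOOOOO

Derivation:
Op 1 fold_right: fold axis v@4; visible region now rows[0,8) x cols[4,8) = 8x4
Op 2 fold_right: fold axis v@6; visible region now rows[0,8) x cols[6,8) = 8x2
Op 3 fold_right: fold axis v@7; visible region now rows[0,8) x cols[7,8) = 8x1
Op 4 fold_down: fold axis h@4; visible region now rows[4,8) x cols[7,8) = 4x1
Op 5 fold_down: fold axis h@6; visible region now rows[6,8) x cols[7,8) = 2x1
Op 6 cut(1, 0): punch at orig (7,7); cuts so far [(7, 7)]; region rows[6,8) x cols[7,8) = 2x1
Op 7 cut(0, 0): punch at orig (6,7); cuts so far [(6, 7), (7, 7)]; region rows[6,8) x cols[7,8) = 2x1
Unfold 1 (reflect across h@6): 4 holes -> [(4, 7), (5, 7), (6, 7), (7, 7)]
Unfold 2 (reflect across h@4): 8 holes -> [(0, 7), (1, 7), (2, 7), (3, 7), (4, 7), (5, 7), (6, 7), (7, 7)]
Unfold 3 (reflect across v@7): 16 holes -> [(0, 6), (0, 7), (1, 6), (1, 7), (2, 6), (2, 7), (3, 6), (3, 7), (4, 6), (4, 7), (5, 6), (5, 7), (6, 6), (6, 7), (7, 6), (7, 7)]
Unfold 4 (reflect across v@6): 32 holes -> [(0, 4), (0, 5), (0, 6), (0, 7), (1, 4), (1, 5), (1, 6), (1, 7), (2, 4), (2, 5), (2, 6), (2, 7), (3, 4), (3, 5), (3, 6), (3, 7), (4, 4), (4, 5), (4, 6), (4, 7), (5, 4), (5, 5), (5, 6), (5, 7), (6, 4), (6, 5), (6, 6), (6, 7), (7, 4), (7, 5), (7, 6), (7, 7)]
Unfold 5 (reflect across v@4): 64 holes -> [(0, 0), (0, 1), (0, 2), (0, 3), (0, 4), (0, 5), (0, 6), (0, 7), (1, 0), (1, 1), (1, 2), (1, 3), (1, 4), (1, 5), (1, 6), (1, 7), (2, 0), (2, 1), (2, 2), (2, 3), (2, 4), (2, 5), (2, 6), (2, 7), (3, 0), (3, 1), (3, 2), (3, 3), (3, 4), (3, 5), (3, 6), (3, 7), (4, 0), (4, 1), (4, 2), (4, 3), (4, 4), (4, 5), (4, 6), (4, 7), (5, 0), (5, 1), (5, 2), (5, 3), (5, 4), (5, 5), (5, 6), (5, 7), (6, 0), (6, 1), (6, 2), (6, 3), (6, 4), (6, 5), (6, 6), (6, 7), (7, 0), (7, 1), (7, 2), (7, 3), (7, 4), (7, 5), (7, 6), (7, 7)]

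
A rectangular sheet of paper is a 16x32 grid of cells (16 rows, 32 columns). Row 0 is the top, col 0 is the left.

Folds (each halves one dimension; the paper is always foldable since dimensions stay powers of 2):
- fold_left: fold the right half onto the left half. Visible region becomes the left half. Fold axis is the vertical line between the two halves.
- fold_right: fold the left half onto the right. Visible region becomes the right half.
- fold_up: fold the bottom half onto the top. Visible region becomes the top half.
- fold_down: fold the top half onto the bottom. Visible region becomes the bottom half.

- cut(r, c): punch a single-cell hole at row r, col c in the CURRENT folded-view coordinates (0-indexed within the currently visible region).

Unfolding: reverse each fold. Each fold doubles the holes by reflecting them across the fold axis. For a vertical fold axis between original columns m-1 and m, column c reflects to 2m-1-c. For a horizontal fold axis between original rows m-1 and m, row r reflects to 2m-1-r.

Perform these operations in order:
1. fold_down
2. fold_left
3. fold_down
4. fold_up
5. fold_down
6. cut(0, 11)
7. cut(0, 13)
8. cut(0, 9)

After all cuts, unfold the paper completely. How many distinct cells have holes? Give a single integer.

Answer: 96

Derivation:
Op 1 fold_down: fold axis h@8; visible region now rows[8,16) x cols[0,32) = 8x32
Op 2 fold_left: fold axis v@16; visible region now rows[8,16) x cols[0,16) = 8x16
Op 3 fold_down: fold axis h@12; visible region now rows[12,16) x cols[0,16) = 4x16
Op 4 fold_up: fold axis h@14; visible region now rows[12,14) x cols[0,16) = 2x16
Op 5 fold_down: fold axis h@13; visible region now rows[13,14) x cols[0,16) = 1x16
Op 6 cut(0, 11): punch at orig (13,11); cuts so far [(13, 11)]; region rows[13,14) x cols[0,16) = 1x16
Op 7 cut(0, 13): punch at orig (13,13); cuts so far [(13, 11), (13, 13)]; region rows[13,14) x cols[0,16) = 1x16
Op 8 cut(0, 9): punch at orig (13,9); cuts so far [(13, 9), (13, 11), (13, 13)]; region rows[13,14) x cols[0,16) = 1x16
Unfold 1 (reflect across h@13): 6 holes -> [(12, 9), (12, 11), (12, 13), (13, 9), (13, 11), (13, 13)]
Unfold 2 (reflect across h@14): 12 holes -> [(12, 9), (12, 11), (12, 13), (13, 9), (13, 11), (13, 13), (14, 9), (14, 11), (14, 13), (15, 9), (15, 11), (15, 13)]
Unfold 3 (reflect across h@12): 24 holes -> [(8, 9), (8, 11), (8, 13), (9, 9), (9, 11), (9, 13), (10, 9), (10, 11), (10, 13), (11, 9), (11, 11), (11, 13), (12, 9), (12, 11), (12, 13), (13, 9), (13, 11), (13, 13), (14, 9), (14, 11), (14, 13), (15, 9), (15, 11), (15, 13)]
Unfold 4 (reflect across v@16): 48 holes -> [(8, 9), (8, 11), (8, 13), (8, 18), (8, 20), (8, 22), (9, 9), (9, 11), (9, 13), (9, 18), (9, 20), (9, 22), (10, 9), (10, 11), (10, 13), (10, 18), (10, 20), (10, 22), (11, 9), (11, 11), (11, 13), (11, 18), (11, 20), (11, 22), (12, 9), (12, 11), (12, 13), (12, 18), (12, 20), (12, 22), (13, 9), (13, 11), (13, 13), (13, 18), (13, 20), (13, 22), (14, 9), (14, 11), (14, 13), (14, 18), (14, 20), (14, 22), (15, 9), (15, 11), (15, 13), (15, 18), (15, 20), (15, 22)]
Unfold 5 (reflect across h@8): 96 holes -> [(0, 9), (0, 11), (0, 13), (0, 18), (0, 20), (0, 22), (1, 9), (1, 11), (1, 13), (1, 18), (1, 20), (1, 22), (2, 9), (2, 11), (2, 13), (2, 18), (2, 20), (2, 22), (3, 9), (3, 11), (3, 13), (3, 18), (3, 20), (3, 22), (4, 9), (4, 11), (4, 13), (4, 18), (4, 20), (4, 22), (5, 9), (5, 11), (5, 13), (5, 18), (5, 20), (5, 22), (6, 9), (6, 11), (6, 13), (6, 18), (6, 20), (6, 22), (7, 9), (7, 11), (7, 13), (7, 18), (7, 20), (7, 22), (8, 9), (8, 11), (8, 13), (8, 18), (8, 20), (8, 22), (9, 9), (9, 11), (9, 13), (9, 18), (9, 20), (9, 22), (10, 9), (10, 11), (10, 13), (10, 18), (10, 20), (10, 22), (11, 9), (11, 11), (11, 13), (11, 18), (11, 20), (11, 22), (12, 9), (12, 11), (12, 13), (12, 18), (12, 20), (12, 22), (13, 9), (13, 11), (13, 13), (13, 18), (13, 20), (13, 22), (14, 9), (14, 11), (14, 13), (14, 18), (14, 20), (14, 22), (15, 9), (15, 11), (15, 13), (15, 18), (15, 20), (15, 22)]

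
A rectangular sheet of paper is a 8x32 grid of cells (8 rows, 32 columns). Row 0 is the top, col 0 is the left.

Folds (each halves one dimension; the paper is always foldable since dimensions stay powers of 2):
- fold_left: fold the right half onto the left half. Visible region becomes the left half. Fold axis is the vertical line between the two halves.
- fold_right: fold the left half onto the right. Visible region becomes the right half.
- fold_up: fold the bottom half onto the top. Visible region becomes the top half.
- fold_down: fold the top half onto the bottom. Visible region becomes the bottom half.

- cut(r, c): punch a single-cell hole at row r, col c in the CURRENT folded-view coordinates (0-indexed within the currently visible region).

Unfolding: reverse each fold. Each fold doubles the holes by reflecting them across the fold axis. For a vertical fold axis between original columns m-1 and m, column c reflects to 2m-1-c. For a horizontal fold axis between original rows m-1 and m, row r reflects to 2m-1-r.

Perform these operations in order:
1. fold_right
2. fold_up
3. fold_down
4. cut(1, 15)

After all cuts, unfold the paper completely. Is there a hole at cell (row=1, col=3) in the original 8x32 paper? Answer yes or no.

Answer: no

Derivation:
Op 1 fold_right: fold axis v@16; visible region now rows[0,8) x cols[16,32) = 8x16
Op 2 fold_up: fold axis h@4; visible region now rows[0,4) x cols[16,32) = 4x16
Op 3 fold_down: fold axis h@2; visible region now rows[2,4) x cols[16,32) = 2x16
Op 4 cut(1, 15): punch at orig (3,31); cuts so far [(3, 31)]; region rows[2,4) x cols[16,32) = 2x16
Unfold 1 (reflect across h@2): 2 holes -> [(0, 31), (3, 31)]
Unfold 2 (reflect across h@4): 4 holes -> [(0, 31), (3, 31), (4, 31), (7, 31)]
Unfold 3 (reflect across v@16): 8 holes -> [(0, 0), (0, 31), (3, 0), (3, 31), (4, 0), (4, 31), (7, 0), (7, 31)]
Holes: [(0, 0), (0, 31), (3, 0), (3, 31), (4, 0), (4, 31), (7, 0), (7, 31)]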